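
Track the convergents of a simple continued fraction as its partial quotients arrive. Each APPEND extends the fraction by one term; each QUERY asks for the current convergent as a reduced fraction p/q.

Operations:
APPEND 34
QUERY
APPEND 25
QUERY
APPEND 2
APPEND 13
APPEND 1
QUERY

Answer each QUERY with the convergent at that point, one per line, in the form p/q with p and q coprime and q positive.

APPEND 34: p_0 = 34·1 + 0 = 34, q_0 = 34·0 + 1 = 1 → 34/1
APPEND 25: p_1 = 25·34 + 1 = 851, q_1 = 25·1 + 0 = 25 → 851/25
APPEND 2: p_2 = 2·851 + 34 = 1736, q_2 = 2·25 + 1 = 51 → 1736/51
APPEND 13: p_3 = 13·1736 + 851 = 23419, q_3 = 13·51 + 25 = 688 → 23419/688
APPEND 1: p_4 = 1·23419 + 1736 = 25155, q_4 = 1·688 + 51 = 739 → 25155/739

34/1
851/25
25155/739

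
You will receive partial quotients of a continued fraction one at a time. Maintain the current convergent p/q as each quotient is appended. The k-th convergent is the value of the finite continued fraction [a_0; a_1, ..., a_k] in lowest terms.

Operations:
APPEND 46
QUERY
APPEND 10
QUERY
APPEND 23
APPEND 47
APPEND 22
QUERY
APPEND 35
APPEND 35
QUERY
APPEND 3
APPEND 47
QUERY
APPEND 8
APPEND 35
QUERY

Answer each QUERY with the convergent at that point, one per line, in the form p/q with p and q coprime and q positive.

APPEND 46: p_0 = 46·1 + 0 = 46, q_0 = 46·0 + 1 = 1 → 46/1
APPEND 10: p_1 = 10·46 + 1 = 461, q_1 = 10·1 + 0 = 10 → 461/10
APPEND 23: p_2 = 23·461 + 46 = 10649, q_2 = 23·10 + 1 = 231 → 10649/231
APPEND 47: p_3 = 47·10649 + 461 = 500964, q_3 = 47·231 + 10 = 10867 → 500964/10867
APPEND 22: p_4 = 22·500964 + 10649 = 11031857, q_4 = 22·10867 + 231 = 239305 → 11031857/239305
APPEND 35: p_5 = 35·11031857 + 500964 = 386615959, q_5 = 35·239305 + 10867 = 8386542 → 386615959/8386542
APPEND 35: p_6 = 35·386615959 + 11031857 = 13542590422, q_6 = 35·8386542 + 239305 = 293768275 → 13542590422/293768275
APPEND 3: p_7 = 3·13542590422 + 386615959 = 41014387225, q_7 = 3·293768275 + 8386542 = 889691367 → 41014387225/889691367
APPEND 47: p_8 = 47·41014387225 + 13542590422 = 1941218789997, q_8 = 47·889691367 + 293768275 = 42109262524 → 1941218789997/42109262524
APPEND 8: p_9 = 8·1941218789997 + 41014387225 = 15570764707201, q_9 = 8·42109262524 + 889691367 = 337763791559 → 15570764707201/337763791559
APPEND 35: p_10 = 35·15570764707201 + 1941218789997 = 546917983542032, q_10 = 35·337763791559 + 42109262524 = 11863841967089 → 546917983542032/11863841967089

46/1
461/10
11031857/239305
13542590422/293768275
1941218789997/42109262524
546917983542032/11863841967089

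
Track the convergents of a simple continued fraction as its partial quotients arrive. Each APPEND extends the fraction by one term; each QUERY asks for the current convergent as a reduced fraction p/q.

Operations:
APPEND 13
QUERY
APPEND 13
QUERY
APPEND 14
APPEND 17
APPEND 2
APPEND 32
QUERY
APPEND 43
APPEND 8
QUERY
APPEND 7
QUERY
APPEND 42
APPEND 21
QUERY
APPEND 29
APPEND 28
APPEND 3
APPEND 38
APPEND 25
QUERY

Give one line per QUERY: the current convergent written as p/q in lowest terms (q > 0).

13/1
170/13
2731891/208916
943175155/72127468
6719781493/513882095
5953373736574/455272566713
14117063902264728217/1079574742259357239

APPEND 13: p_0 = 13·1 + 0 = 13, q_0 = 13·0 + 1 = 1 → 13/1
APPEND 13: p_1 = 13·13 + 1 = 170, q_1 = 13·1 + 0 = 13 → 170/13
APPEND 14: p_2 = 14·170 + 13 = 2393, q_2 = 14·13 + 1 = 183 → 2393/183
APPEND 17: p_3 = 17·2393 + 170 = 40851, q_3 = 17·183 + 13 = 3124 → 40851/3124
APPEND 2: p_4 = 2·40851 + 2393 = 84095, q_4 = 2·3124 + 183 = 6431 → 84095/6431
APPEND 32: p_5 = 32·84095 + 40851 = 2731891, q_5 = 32·6431 + 3124 = 208916 → 2731891/208916
APPEND 43: p_6 = 43·2731891 + 84095 = 117555408, q_6 = 43·208916 + 6431 = 8989819 → 117555408/8989819
APPEND 8: p_7 = 8·117555408 + 2731891 = 943175155, q_7 = 8·8989819 + 208916 = 72127468 → 943175155/72127468
APPEND 7: p_8 = 7·943175155 + 117555408 = 6719781493, q_8 = 7·72127468 + 8989819 = 513882095 → 6719781493/513882095
APPEND 42: p_9 = 42·6719781493 + 943175155 = 283173997861, q_9 = 42·513882095 + 72127468 = 21655175458 → 283173997861/21655175458
APPEND 21: p_10 = 21·283173997861 + 6719781493 = 5953373736574, q_10 = 21·21655175458 + 513882095 = 455272566713 → 5953373736574/455272566713
APPEND 29: p_11 = 29·5953373736574 + 283173997861 = 172931012358507, q_11 = 29·455272566713 + 21655175458 = 13224559610135 → 172931012358507/13224559610135
APPEND 28: p_12 = 28·172931012358507 + 5953373736574 = 4848021719774770, q_12 = 28·13224559610135 + 455272566713 = 370742941650493 → 4848021719774770/370742941650493
APPEND 3: p_13 = 3·4848021719774770 + 172931012358507 = 14716996171682817, q_13 = 3·370742941650493 + 13224559610135 = 1125453384561614 → 14716996171682817/1125453384561614
APPEND 38: p_14 = 38·14716996171682817 + 4848021719774770 = 564093876243721816, q_14 = 38·1125453384561614 + 370742941650493 = 43137971554991825 → 564093876243721816/43137971554991825
APPEND 25: p_15 = 25·564093876243721816 + 14716996171682817 = 14117063902264728217, q_15 = 25·43137971554991825 + 1125453384561614 = 1079574742259357239 → 14117063902264728217/1079574742259357239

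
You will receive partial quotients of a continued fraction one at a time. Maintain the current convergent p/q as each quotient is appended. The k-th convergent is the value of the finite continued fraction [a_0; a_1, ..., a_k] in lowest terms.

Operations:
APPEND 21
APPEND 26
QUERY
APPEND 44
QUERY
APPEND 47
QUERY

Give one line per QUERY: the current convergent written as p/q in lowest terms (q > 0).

APPEND 21: p_0 = 21·1 + 0 = 21, q_0 = 21·0 + 1 = 1 → 21/1
APPEND 26: p_1 = 26·21 + 1 = 547, q_1 = 26·1 + 0 = 26 → 547/26
APPEND 44: p_2 = 44·547 + 21 = 24089, q_2 = 44·26 + 1 = 1145 → 24089/1145
APPEND 47: p_3 = 47·24089 + 547 = 1132730, q_3 = 47·1145 + 26 = 53841 → 1132730/53841

547/26
24089/1145
1132730/53841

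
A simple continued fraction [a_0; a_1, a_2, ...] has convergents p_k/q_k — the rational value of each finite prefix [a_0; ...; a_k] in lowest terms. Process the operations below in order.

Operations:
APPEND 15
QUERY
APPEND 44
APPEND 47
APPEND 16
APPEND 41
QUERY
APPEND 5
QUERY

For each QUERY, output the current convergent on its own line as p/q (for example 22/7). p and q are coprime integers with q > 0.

APPEND 15: p_0 = 15·1 + 0 = 15, q_0 = 15·0 + 1 = 1 → 15/1
APPEND 44: p_1 = 44·15 + 1 = 661, q_1 = 44·1 + 0 = 44 → 661/44
APPEND 47: p_2 = 47·661 + 15 = 31082, q_2 = 47·44 + 1 = 2069 → 31082/2069
APPEND 16: p_3 = 16·31082 + 661 = 497973, q_3 = 16·2069 + 44 = 33148 → 497973/33148
APPEND 41: p_4 = 41·497973 + 31082 = 20447975, q_4 = 41·33148 + 2069 = 1361137 → 20447975/1361137
APPEND 5: p_5 = 5·20447975 + 497973 = 102737848, q_5 = 5·1361137 + 33148 = 6838833 → 102737848/6838833

15/1
20447975/1361137
102737848/6838833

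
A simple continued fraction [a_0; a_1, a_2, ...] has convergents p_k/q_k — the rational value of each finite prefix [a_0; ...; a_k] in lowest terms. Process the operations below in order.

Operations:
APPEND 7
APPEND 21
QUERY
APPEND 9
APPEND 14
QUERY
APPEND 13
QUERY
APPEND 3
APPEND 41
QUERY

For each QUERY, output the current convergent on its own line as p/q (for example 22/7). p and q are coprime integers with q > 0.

APPEND 7: p_0 = 7·1 + 0 = 7, q_0 = 7·0 + 1 = 1 → 7/1
APPEND 21: p_1 = 21·7 + 1 = 148, q_1 = 21·1 + 0 = 21 → 148/21
APPEND 9: p_2 = 9·148 + 7 = 1339, q_2 = 9·21 + 1 = 190 → 1339/190
APPEND 14: p_3 = 14·1339 + 148 = 18894, q_3 = 14·190 + 21 = 2681 → 18894/2681
APPEND 13: p_4 = 13·18894 + 1339 = 246961, q_4 = 13·2681 + 190 = 35043 → 246961/35043
APPEND 3: p_5 = 3·246961 + 18894 = 759777, q_5 = 3·35043 + 2681 = 107810 → 759777/107810
APPEND 41: p_6 = 41·759777 + 246961 = 31397818, q_6 = 41·107810 + 35043 = 4455253 → 31397818/4455253

148/21
18894/2681
246961/35043
31397818/4455253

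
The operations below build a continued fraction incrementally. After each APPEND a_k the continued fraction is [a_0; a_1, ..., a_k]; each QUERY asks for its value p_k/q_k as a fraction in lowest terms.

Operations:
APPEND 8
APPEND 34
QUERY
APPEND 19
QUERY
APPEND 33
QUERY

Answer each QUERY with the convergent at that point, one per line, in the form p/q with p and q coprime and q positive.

APPEND 8: p_0 = 8·1 + 0 = 8, q_0 = 8·0 + 1 = 1 → 8/1
APPEND 34: p_1 = 34·8 + 1 = 273, q_1 = 34·1 + 0 = 34 → 273/34
APPEND 19: p_2 = 19·273 + 8 = 5195, q_2 = 19·34 + 1 = 647 → 5195/647
APPEND 33: p_3 = 33·5195 + 273 = 171708, q_3 = 33·647 + 34 = 21385 → 171708/21385

273/34
5195/647
171708/21385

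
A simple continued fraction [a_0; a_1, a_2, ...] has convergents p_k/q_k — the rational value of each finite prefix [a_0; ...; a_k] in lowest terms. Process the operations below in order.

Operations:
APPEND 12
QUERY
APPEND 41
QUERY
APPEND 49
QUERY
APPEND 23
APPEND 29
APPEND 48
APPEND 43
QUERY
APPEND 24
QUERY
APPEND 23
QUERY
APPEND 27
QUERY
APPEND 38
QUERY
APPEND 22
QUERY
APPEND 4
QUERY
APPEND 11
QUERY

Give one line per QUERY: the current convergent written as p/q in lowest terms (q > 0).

APPEND 12: p_0 = 12·1 + 0 = 12, q_0 = 12·0 + 1 = 1 → 12/1
APPEND 41: p_1 = 41·12 + 1 = 493, q_1 = 41·1 + 0 = 41 → 493/41
APPEND 49: p_2 = 49·493 + 12 = 24169, q_2 = 49·41 + 1 = 2010 → 24169/2010
APPEND 23: p_3 = 23·24169 + 493 = 556380, q_3 = 23·2010 + 41 = 46271 → 556380/46271
APPEND 29: p_4 = 29·556380 + 24169 = 16159189, q_4 = 29·46271 + 2010 = 1343869 → 16159189/1343869
APPEND 48: p_5 = 48·16159189 + 556380 = 776197452, q_5 = 48·1343869 + 46271 = 64551983 → 776197452/64551983
APPEND 43: p_6 = 43·776197452 + 16159189 = 33392649625, q_6 = 43·64551983 + 1343869 = 2777079138 → 33392649625/2777079138
APPEND 24: p_7 = 24·33392649625 + 776197452 = 802199788452, q_7 = 24·2777079138 + 64551983 = 66714451295 → 802199788452/66714451295
APPEND 23: p_8 = 23·802199788452 + 33392649625 = 18483987784021, q_8 = 23·66714451295 + 2777079138 = 1537209458923 → 18483987784021/1537209458923
APPEND 27: p_9 = 27·18483987784021 + 802199788452 = 499869869957019, q_9 = 27·1537209458923 + 66714451295 = 41571369842216 → 499869869957019/41571369842216
APPEND 38: p_10 = 38·499869869957019 + 18483987784021 = 19013539046150743, q_10 = 38·41571369842216 + 1537209458923 = 1581249263463131 → 19013539046150743/1581249263463131
APPEND 22: p_11 = 22·19013539046150743 + 499869869957019 = 418797728885273365, q_11 = 22·1581249263463131 + 41571369842216 = 34829055166031098 → 418797728885273365/34829055166031098
APPEND 4: p_12 = 4·418797728885273365 + 19013539046150743 = 1694204454587244203, q_12 = 4·34829055166031098 + 1581249263463131 = 140897469927587523 → 1694204454587244203/140897469927587523
APPEND 11: p_13 = 11·1694204454587244203 + 418797728885273365 = 19055046729344959598, q_13 = 11·140897469927587523 + 34829055166031098 = 1584701224369493851 → 19055046729344959598/1584701224369493851

12/1
493/41
24169/2010
33392649625/2777079138
802199788452/66714451295
18483987784021/1537209458923
499869869957019/41571369842216
19013539046150743/1581249263463131
418797728885273365/34829055166031098
1694204454587244203/140897469927587523
19055046729344959598/1584701224369493851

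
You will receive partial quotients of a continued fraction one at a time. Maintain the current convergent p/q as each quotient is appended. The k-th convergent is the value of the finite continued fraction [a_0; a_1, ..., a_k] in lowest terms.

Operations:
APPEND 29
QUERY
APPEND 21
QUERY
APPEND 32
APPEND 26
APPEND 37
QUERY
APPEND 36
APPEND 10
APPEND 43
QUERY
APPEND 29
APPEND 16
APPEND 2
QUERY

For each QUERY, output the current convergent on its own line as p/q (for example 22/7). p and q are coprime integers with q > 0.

APPEND 29: p_0 = 29·1 + 0 = 29, q_0 = 29·0 + 1 = 1 → 29/1
APPEND 21: p_1 = 21·29 + 1 = 610, q_1 = 21·1 + 0 = 21 → 610/21
APPEND 32: p_2 = 32·610 + 29 = 19549, q_2 = 32·21 + 1 = 673 → 19549/673
APPEND 26: p_3 = 26·19549 + 610 = 508884, q_3 = 26·673 + 21 = 17519 → 508884/17519
APPEND 37: p_4 = 37·508884 + 19549 = 18848257, q_4 = 37·17519 + 673 = 648876 → 18848257/648876
APPEND 36: p_5 = 36·18848257 + 508884 = 679046136, q_5 = 36·648876 + 17519 = 23377055 → 679046136/23377055
APPEND 10: p_6 = 10·679046136 + 18848257 = 6809309617, q_6 = 10·23377055 + 648876 = 234419426 → 6809309617/234419426
APPEND 43: p_7 = 43·6809309617 + 679046136 = 293479359667, q_7 = 43·234419426 + 23377055 = 10103412373 → 293479359667/10103412373
APPEND 29: p_8 = 29·293479359667 + 6809309617 = 8517710739960, q_8 = 29·10103412373 + 234419426 = 293233378243 → 8517710739960/293233378243
APPEND 16: p_9 = 16·8517710739960 + 293479359667 = 136576851199027, q_9 = 16·293233378243 + 10103412373 = 4701837464261 → 136576851199027/4701837464261
APPEND 2: p_10 = 2·136576851199027 + 8517710739960 = 281671413138014, q_10 = 2·4701837464261 + 293233378243 = 9696908306765 → 281671413138014/9696908306765

29/1
610/21
18848257/648876
293479359667/10103412373
281671413138014/9696908306765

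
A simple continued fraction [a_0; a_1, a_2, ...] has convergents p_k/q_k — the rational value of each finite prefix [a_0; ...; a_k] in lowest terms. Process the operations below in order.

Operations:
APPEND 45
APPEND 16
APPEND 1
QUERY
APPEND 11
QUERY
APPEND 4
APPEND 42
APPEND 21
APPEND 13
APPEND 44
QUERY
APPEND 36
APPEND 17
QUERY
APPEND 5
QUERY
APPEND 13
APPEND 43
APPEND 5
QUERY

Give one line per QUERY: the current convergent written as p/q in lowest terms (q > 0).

APPEND 45: p_0 = 45·1 + 0 = 45, q_0 = 45·0 + 1 = 1 → 45/1
APPEND 16: p_1 = 16·45 + 1 = 721, q_1 = 16·1 + 0 = 16 → 721/16
APPEND 1: p_2 = 1·721 + 45 = 766, q_2 = 1·16 + 1 = 17 → 766/17
APPEND 11: p_3 = 11·766 + 721 = 9147, q_3 = 11·17 + 16 = 203 → 9147/203
APPEND 4: p_4 = 4·9147 + 766 = 37354, q_4 = 4·203 + 17 = 829 → 37354/829
APPEND 42: p_5 = 42·37354 + 9147 = 1578015, q_5 = 42·829 + 203 = 35021 → 1578015/35021
APPEND 21: p_6 = 21·1578015 + 37354 = 33175669, q_6 = 21·35021 + 829 = 736270 → 33175669/736270
APPEND 13: p_7 = 13·33175669 + 1578015 = 432861712, q_7 = 13·736270 + 35021 = 9606531 → 432861712/9606531
APPEND 44: p_8 = 44·432861712 + 33175669 = 19079090997, q_8 = 44·9606531 + 736270 = 423423634 → 19079090997/423423634
APPEND 36: p_9 = 36·19079090997 + 432861712 = 687280137604, q_9 = 36·423423634 + 9606531 = 15252857355 → 687280137604/15252857355
APPEND 17: p_10 = 17·687280137604 + 19079090997 = 11702841430265, q_10 = 17·15252857355 + 423423634 = 259721998669 → 11702841430265/259721998669
APPEND 5: p_11 = 5·11702841430265 + 687280137604 = 59201487288929, q_11 = 5·259721998669 + 15252857355 = 1313862850700 → 59201487288929/1313862850700
APPEND 13: p_12 = 13·59201487288929 + 11702841430265 = 781322176186342, q_12 = 13·1313862850700 + 259721998669 = 17339939057769 → 781322176186342/17339939057769
APPEND 43: p_13 = 43·781322176186342 + 59201487288929 = 33656055063301635, q_13 = 43·17339939057769 + 1313862850700 = 746931242334767 → 33656055063301635/746931242334767
APPEND 5: p_14 = 5·33656055063301635 + 781322176186342 = 169061597492694517, q_14 = 5·746931242334767 + 17339939057769 = 3751996150731604 → 169061597492694517/3751996150731604

766/17
9147/203
19079090997/423423634
11702841430265/259721998669
59201487288929/1313862850700
169061597492694517/3751996150731604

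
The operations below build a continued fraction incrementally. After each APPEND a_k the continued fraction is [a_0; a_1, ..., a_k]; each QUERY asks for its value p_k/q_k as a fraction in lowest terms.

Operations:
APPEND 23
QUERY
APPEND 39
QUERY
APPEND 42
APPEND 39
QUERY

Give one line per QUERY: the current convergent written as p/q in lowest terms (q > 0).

APPEND 23: p_0 = 23·1 + 0 = 23, q_0 = 23·0 + 1 = 1 → 23/1
APPEND 39: p_1 = 39·23 + 1 = 898, q_1 = 39·1 + 0 = 39 → 898/39
APPEND 42: p_2 = 42·898 + 23 = 37739, q_2 = 42·39 + 1 = 1639 → 37739/1639
APPEND 39: p_3 = 39·37739 + 898 = 1472719, q_3 = 39·1639 + 39 = 63960 → 1472719/63960

23/1
898/39
1472719/63960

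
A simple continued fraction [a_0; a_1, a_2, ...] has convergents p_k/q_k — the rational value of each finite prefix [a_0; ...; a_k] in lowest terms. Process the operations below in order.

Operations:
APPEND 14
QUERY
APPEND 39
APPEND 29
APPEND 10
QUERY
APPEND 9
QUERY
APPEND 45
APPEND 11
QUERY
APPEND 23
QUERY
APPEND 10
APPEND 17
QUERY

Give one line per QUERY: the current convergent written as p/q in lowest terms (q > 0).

APPEND 14: p_0 = 14·1 + 0 = 14, q_0 = 14·0 + 1 = 1 → 14/1
APPEND 39: p_1 = 39·14 + 1 = 547, q_1 = 39·1 + 0 = 39 → 547/39
APPEND 29: p_2 = 29·547 + 14 = 15877, q_2 = 29·39 + 1 = 1132 → 15877/1132
APPEND 10: p_3 = 10·15877 + 547 = 159317, q_3 = 10·1132 + 39 = 11359 → 159317/11359
APPEND 9: p_4 = 9·159317 + 15877 = 1449730, q_4 = 9·11359 + 1132 = 103363 → 1449730/103363
APPEND 45: p_5 = 45·1449730 + 159317 = 65397167, q_5 = 45·103363 + 11359 = 4662694 → 65397167/4662694
APPEND 11: p_6 = 11·65397167 + 1449730 = 720818567, q_6 = 11·4662694 + 103363 = 51392997 → 720818567/51392997
APPEND 23: p_7 = 23·720818567 + 65397167 = 16644224208, q_7 = 23·51392997 + 4662694 = 1186701625 → 16644224208/1186701625
APPEND 10: p_8 = 10·16644224208 + 720818567 = 167163060647, q_8 = 10·1186701625 + 51392997 = 11918409247 → 167163060647/11918409247
APPEND 17: p_9 = 17·167163060647 + 16644224208 = 2858416255207, q_9 = 17·11918409247 + 1186701625 = 203799658824 → 2858416255207/203799658824

14/1
159317/11359
1449730/103363
720818567/51392997
16644224208/1186701625
2858416255207/203799658824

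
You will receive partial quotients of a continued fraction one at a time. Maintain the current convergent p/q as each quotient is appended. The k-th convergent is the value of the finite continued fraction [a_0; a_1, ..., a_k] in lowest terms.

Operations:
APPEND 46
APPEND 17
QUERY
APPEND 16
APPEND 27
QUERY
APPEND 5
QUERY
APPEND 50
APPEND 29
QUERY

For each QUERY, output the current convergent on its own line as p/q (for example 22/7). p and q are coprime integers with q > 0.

APPEND 46: p_0 = 46·1 + 0 = 46, q_0 = 46·0 + 1 = 1 → 46/1
APPEND 17: p_1 = 17·46 + 1 = 783, q_1 = 17·1 + 0 = 17 → 783/17
APPEND 16: p_2 = 16·783 + 46 = 12574, q_2 = 16·17 + 1 = 273 → 12574/273
APPEND 27: p_3 = 27·12574 + 783 = 340281, q_3 = 27·273 + 17 = 7388 → 340281/7388
APPEND 5: p_4 = 5·340281 + 12574 = 1713979, q_4 = 5·7388 + 273 = 37213 → 1713979/37213
APPEND 50: p_5 = 50·1713979 + 340281 = 86039231, q_5 = 50·37213 + 7388 = 1868038 → 86039231/1868038
APPEND 29: p_6 = 29·86039231 + 1713979 = 2496851678, q_6 = 29·1868038 + 37213 = 54210315 → 2496851678/54210315

783/17
340281/7388
1713979/37213
2496851678/54210315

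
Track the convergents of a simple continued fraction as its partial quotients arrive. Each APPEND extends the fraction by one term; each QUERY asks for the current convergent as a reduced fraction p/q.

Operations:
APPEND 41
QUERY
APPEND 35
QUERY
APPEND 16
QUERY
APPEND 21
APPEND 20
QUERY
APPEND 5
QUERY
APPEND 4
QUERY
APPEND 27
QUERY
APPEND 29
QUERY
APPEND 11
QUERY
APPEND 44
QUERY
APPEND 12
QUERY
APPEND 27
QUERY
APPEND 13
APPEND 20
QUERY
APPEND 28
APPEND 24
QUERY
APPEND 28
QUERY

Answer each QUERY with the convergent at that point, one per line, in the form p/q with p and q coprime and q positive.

41/1
1436/35
23017/561
9718877/236881
49079178/1196221
206035589/5021765
5612040081/136783876
162955197938/3971754169
1798119217399/43826079735
79280200763494/1932319262509
953160528379327/23231657229843
25814614467005323/629187064468270
6756677586455975843/164682456970815330
4555321051251258506963/111028157465246333562
127738512950604604967094/3113407720485575486329

APPEND 41: p_0 = 41·1 + 0 = 41, q_0 = 41·0 + 1 = 1 → 41/1
APPEND 35: p_1 = 35·41 + 1 = 1436, q_1 = 35·1 + 0 = 35 → 1436/35
APPEND 16: p_2 = 16·1436 + 41 = 23017, q_2 = 16·35 + 1 = 561 → 23017/561
APPEND 21: p_3 = 21·23017 + 1436 = 484793, q_3 = 21·561 + 35 = 11816 → 484793/11816
APPEND 20: p_4 = 20·484793 + 23017 = 9718877, q_4 = 20·11816 + 561 = 236881 → 9718877/236881
APPEND 5: p_5 = 5·9718877 + 484793 = 49079178, q_5 = 5·236881 + 11816 = 1196221 → 49079178/1196221
APPEND 4: p_6 = 4·49079178 + 9718877 = 206035589, q_6 = 4·1196221 + 236881 = 5021765 → 206035589/5021765
APPEND 27: p_7 = 27·206035589 + 49079178 = 5612040081, q_7 = 27·5021765 + 1196221 = 136783876 → 5612040081/136783876
APPEND 29: p_8 = 29·5612040081 + 206035589 = 162955197938, q_8 = 29·136783876 + 5021765 = 3971754169 → 162955197938/3971754169
APPEND 11: p_9 = 11·162955197938 + 5612040081 = 1798119217399, q_9 = 11·3971754169 + 136783876 = 43826079735 → 1798119217399/43826079735
APPEND 44: p_10 = 44·1798119217399 + 162955197938 = 79280200763494, q_10 = 44·43826079735 + 3971754169 = 1932319262509 → 79280200763494/1932319262509
APPEND 12: p_11 = 12·79280200763494 + 1798119217399 = 953160528379327, q_11 = 12·1932319262509 + 43826079735 = 23231657229843 → 953160528379327/23231657229843
APPEND 27: p_12 = 27·953160528379327 + 79280200763494 = 25814614467005323, q_12 = 27·23231657229843 + 1932319262509 = 629187064468270 → 25814614467005323/629187064468270
APPEND 13: p_13 = 13·25814614467005323 + 953160528379327 = 336543148599448526, q_13 = 13·629187064468270 + 23231657229843 = 8202663495317353 → 336543148599448526/8202663495317353
APPEND 20: p_14 = 20·336543148599448526 + 25814614467005323 = 6756677586455975843, q_14 = 20·8202663495317353 + 629187064468270 = 164682456970815330 → 6756677586455975843/164682456970815330
APPEND 28: p_15 = 28·6756677586455975843 + 336543148599448526 = 189523515569366772130, q_15 = 28·164682456970815330 + 8202663495317353 = 4619311458678146593 → 189523515569366772130/4619311458678146593
APPEND 24: p_16 = 24·189523515569366772130 + 6756677586455975843 = 4555321051251258506963, q_16 = 24·4619311458678146593 + 164682456970815330 = 111028157465246333562 → 4555321051251258506963/111028157465246333562
APPEND 28: p_17 = 28·4555321051251258506963 + 189523515569366772130 = 127738512950604604967094, q_17 = 28·111028157465246333562 + 4619311458678146593 = 3113407720485575486329 → 127738512950604604967094/3113407720485575486329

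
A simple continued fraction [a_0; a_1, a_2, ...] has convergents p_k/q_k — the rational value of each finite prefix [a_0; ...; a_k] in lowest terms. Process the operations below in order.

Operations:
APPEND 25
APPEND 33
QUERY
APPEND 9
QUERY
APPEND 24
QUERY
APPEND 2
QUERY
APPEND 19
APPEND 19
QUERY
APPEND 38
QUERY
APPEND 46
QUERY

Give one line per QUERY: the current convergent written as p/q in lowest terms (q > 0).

APPEND 25: p_0 = 25·1 + 0 = 25, q_0 = 25·0 + 1 = 1 → 25/1
APPEND 33: p_1 = 33·25 + 1 = 826, q_1 = 33·1 + 0 = 33 → 826/33
APPEND 9: p_2 = 9·826 + 25 = 7459, q_2 = 9·33 + 1 = 298 → 7459/298
APPEND 24: p_3 = 24·7459 + 826 = 179842, q_3 = 24·298 + 33 = 7185 → 179842/7185
APPEND 2: p_4 = 2·179842 + 7459 = 367143, q_4 = 2·7185 + 298 = 14668 → 367143/14668
APPEND 19: p_5 = 19·367143 + 179842 = 7155559, q_5 = 19·14668 + 7185 = 285877 → 7155559/285877
APPEND 19: p_6 = 19·7155559 + 367143 = 136322764, q_6 = 19·285877 + 14668 = 5446331 → 136322764/5446331
APPEND 38: p_7 = 38·136322764 + 7155559 = 5187420591, q_7 = 38·5446331 + 285877 = 207246455 → 5187420591/207246455
APPEND 46: p_8 = 46·5187420591 + 136322764 = 238757669950, q_8 = 46·207246455 + 5446331 = 9538783261 → 238757669950/9538783261

826/33
7459/298
179842/7185
367143/14668
136322764/5446331
5187420591/207246455
238757669950/9538783261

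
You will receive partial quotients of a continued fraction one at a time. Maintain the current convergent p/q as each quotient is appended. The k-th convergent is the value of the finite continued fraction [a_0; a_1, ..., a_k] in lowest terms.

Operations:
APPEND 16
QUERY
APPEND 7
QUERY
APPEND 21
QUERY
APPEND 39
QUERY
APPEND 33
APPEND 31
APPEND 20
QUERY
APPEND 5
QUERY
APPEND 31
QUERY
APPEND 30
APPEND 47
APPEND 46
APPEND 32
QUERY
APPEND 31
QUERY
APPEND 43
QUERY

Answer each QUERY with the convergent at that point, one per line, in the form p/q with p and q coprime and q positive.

16/1
113/7
2389/148
93284/5779
1915018261/118636535
9670688180/599104959
301706351841/18690890264
628026845758568623/38906641458797049
19488444739877307829/1207320892736917940
838631150660482805270/51953705029146268469

APPEND 16: p_0 = 16·1 + 0 = 16, q_0 = 16·0 + 1 = 1 → 16/1
APPEND 7: p_1 = 7·16 + 1 = 113, q_1 = 7·1 + 0 = 7 → 113/7
APPEND 21: p_2 = 21·113 + 16 = 2389, q_2 = 21·7 + 1 = 148 → 2389/148
APPEND 39: p_3 = 39·2389 + 113 = 93284, q_3 = 39·148 + 7 = 5779 → 93284/5779
APPEND 33: p_4 = 33·93284 + 2389 = 3080761, q_4 = 33·5779 + 148 = 190855 → 3080761/190855
APPEND 31: p_5 = 31·3080761 + 93284 = 95596875, q_5 = 31·190855 + 5779 = 5922284 → 95596875/5922284
APPEND 20: p_6 = 20·95596875 + 3080761 = 1915018261, q_6 = 20·5922284 + 190855 = 118636535 → 1915018261/118636535
APPEND 5: p_7 = 5·1915018261 + 95596875 = 9670688180, q_7 = 5·118636535 + 5922284 = 599104959 → 9670688180/599104959
APPEND 31: p_8 = 31·9670688180 + 1915018261 = 301706351841, q_8 = 31·599104959 + 118636535 = 18690890264 → 301706351841/18690890264
APPEND 30: p_9 = 30·301706351841 + 9670688180 = 9060861243410, q_9 = 30·18690890264 + 599104959 = 561325812879 → 9060861243410/561325812879
APPEND 47: p_10 = 47·9060861243410 + 301706351841 = 426162184792111, q_10 = 47·561325812879 + 18690890264 = 26401004095577 → 426162184792111/26401004095577
APPEND 46: p_11 = 46·426162184792111 + 9060861243410 = 19612521361680516, q_11 = 46·26401004095577 + 561325812879 = 1215007514209421 → 19612521361680516/1215007514209421
APPEND 32: p_12 = 32·19612521361680516 + 426162184792111 = 628026845758568623, q_12 = 32·1215007514209421 + 26401004095577 = 38906641458797049 → 628026845758568623/38906641458797049
APPEND 31: p_13 = 31·628026845758568623 + 19612521361680516 = 19488444739877307829, q_13 = 31·38906641458797049 + 1215007514209421 = 1207320892736917940 → 19488444739877307829/1207320892736917940
APPEND 43: p_14 = 43·19488444739877307829 + 628026845758568623 = 838631150660482805270, q_14 = 43·1207320892736917940 + 38906641458797049 = 51953705029146268469 → 838631150660482805270/51953705029146268469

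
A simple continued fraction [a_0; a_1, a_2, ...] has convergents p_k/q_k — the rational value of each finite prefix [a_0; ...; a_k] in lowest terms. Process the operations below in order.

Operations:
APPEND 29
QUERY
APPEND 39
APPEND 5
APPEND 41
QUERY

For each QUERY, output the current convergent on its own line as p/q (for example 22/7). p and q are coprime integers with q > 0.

APPEND 29: p_0 = 29·1 + 0 = 29, q_0 = 29·0 + 1 = 1 → 29/1
APPEND 39: p_1 = 39·29 + 1 = 1132, q_1 = 39·1 + 0 = 39 → 1132/39
APPEND 5: p_2 = 5·1132 + 29 = 5689, q_2 = 5·39 + 1 = 196 → 5689/196
APPEND 41: p_3 = 41·5689 + 1132 = 234381, q_3 = 41·196 + 39 = 8075 → 234381/8075

29/1
234381/8075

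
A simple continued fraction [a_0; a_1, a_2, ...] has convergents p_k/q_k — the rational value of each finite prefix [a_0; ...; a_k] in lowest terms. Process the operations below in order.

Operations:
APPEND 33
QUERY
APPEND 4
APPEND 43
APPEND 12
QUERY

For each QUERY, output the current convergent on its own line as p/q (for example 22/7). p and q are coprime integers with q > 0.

33/1
69157/2080

APPEND 33: p_0 = 33·1 + 0 = 33, q_0 = 33·0 + 1 = 1 → 33/1
APPEND 4: p_1 = 4·33 + 1 = 133, q_1 = 4·1 + 0 = 4 → 133/4
APPEND 43: p_2 = 43·133 + 33 = 5752, q_2 = 43·4 + 1 = 173 → 5752/173
APPEND 12: p_3 = 12·5752 + 133 = 69157, q_3 = 12·173 + 4 = 2080 → 69157/2080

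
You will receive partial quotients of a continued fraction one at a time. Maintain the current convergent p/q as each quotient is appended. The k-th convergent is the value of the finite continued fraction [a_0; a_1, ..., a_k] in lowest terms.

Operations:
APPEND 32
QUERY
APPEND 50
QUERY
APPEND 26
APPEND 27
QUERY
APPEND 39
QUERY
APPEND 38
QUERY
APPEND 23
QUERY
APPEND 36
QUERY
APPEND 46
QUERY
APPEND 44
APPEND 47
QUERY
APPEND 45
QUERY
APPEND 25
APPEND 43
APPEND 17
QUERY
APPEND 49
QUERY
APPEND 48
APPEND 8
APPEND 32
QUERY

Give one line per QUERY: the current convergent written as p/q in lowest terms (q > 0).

32/1
1601/50
1126367/35177
43969971/1373204
1671985265/52216929
38499631066/1202362571
1387658703641/43337269485
63870799998552/1994716758881
132213905156075215/4129105825790584
5952437434882024604/185897573035236529
109127577073308291728848/3408108350750906209181
5353661784469961064421701/167197512526930827750185
66242134737632318675741911904/2068774718779223460510047597

APPEND 32: p_0 = 32·1 + 0 = 32, q_0 = 32·0 + 1 = 1 → 32/1
APPEND 50: p_1 = 50·32 + 1 = 1601, q_1 = 50·1 + 0 = 50 → 1601/50
APPEND 26: p_2 = 26·1601 + 32 = 41658, q_2 = 26·50 + 1 = 1301 → 41658/1301
APPEND 27: p_3 = 27·41658 + 1601 = 1126367, q_3 = 27·1301 + 50 = 35177 → 1126367/35177
APPEND 39: p_4 = 39·1126367 + 41658 = 43969971, q_4 = 39·35177 + 1301 = 1373204 → 43969971/1373204
APPEND 38: p_5 = 38·43969971 + 1126367 = 1671985265, q_5 = 38·1373204 + 35177 = 52216929 → 1671985265/52216929
APPEND 23: p_6 = 23·1671985265 + 43969971 = 38499631066, q_6 = 23·52216929 + 1373204 = 1202362571 → 38499631066/1202362571
APPEND 36: p_7 = 36·38499631066 + 1671985265 = 1387658703641, q_7 = 36·1202362571 + 52216929 = 43337269485 → 1387658703641/43337269485
APPEND 46: p_8 = 46·1387658703641 + 38499631066 = 63870799998552, q_8 = 46·43337269485 + 1202362571 = 1994716758881 → 63870799998552/1994716758881
APPEND 44: p_9 = 44·63870799998552 + 1387658703641 = 2811702858639929, q_9 = 44·1994716758881 + 43337269485 = 87810874660249 → 2811702858639929/87810874660249
APPEND 47: p_10 = 47·2811702858639929 + 63870799998552 = 132213905156075215, q_10 = 47·87810874660249 + 1994716758881 = 4129105825790584 → 132213905156075215/4129105825790584
APPEND 45: p_11 = 45·132213905156075215 + 2811702858639929 = 5952437434882024604, q_11 = 45·4129105825790584 + 87810874660249 = 185897573035236529 → 5952437434882024604/185897573035236529
APPEND 25: p_12 = 25·5952437434882024604 + 132213905156075215 = 148943149777206690315, q_12 = 25·185897573035236529 + 4129105825790584 = 4651568431706703809 → 148943149777206690315/4651568431706703809
APPEND 43: p_13 = 43·148943149777206690315 + 5952437434882024604 = 6410507877854769708149, q_13 = 43·4651568431706703809 + 185897573035236529 = 200203340136423500316 → 6410507877854769708149/200203340136423500316
APPEND 17: p_14 = 17·6410507877854769708149 + 148943149777206690315 = 109127577073308291728848, q_14 = 17·200203340136423500316 + 4651568431706703809 = 3408108350750906209181 → 109127577073308291728848/3408108350750906209181
APPEND 49: p_15 = 49·109127577073308291728848 + 6410507877854769708149 = 5353661784469961064421701, q_15 = 49·3408108350750906209181 + 200203340136423500316 = 167197512526930827750185 → 5353661784469961064421701/167197512526930827750185
APPEND 48: p_16 = 48·5353661784469961064421701 + 109127577073308291728848 = 257084893231631439383970496, q_16 = 48·167197512526930827750185 + 3408108350750906209181 = 8028888709643430638218061 → 257084893231631439383970496/8028888709643430638218061
APPEND 8: p_17 = 8·257084893231631439383970496 + 5353661784469961064421701 = 2062032807637521476136185669, q_17 = 8·8028888709643430638218061 + 167197512526930827750185 = 64398307189674375933494673 → 2062032807637521476136185669/64398307189674375933494673
APPEND 32: p_18 = 32·2062032807637521476136185669 + 257084893231631439383970496 = 66242134737632318675741911904, q_18 = 32·64398307189674375933494673 + 8028888709643430638218061 = 2068774718779223460510047597 → 66242134737632318675741911904/2068774718779223460510047597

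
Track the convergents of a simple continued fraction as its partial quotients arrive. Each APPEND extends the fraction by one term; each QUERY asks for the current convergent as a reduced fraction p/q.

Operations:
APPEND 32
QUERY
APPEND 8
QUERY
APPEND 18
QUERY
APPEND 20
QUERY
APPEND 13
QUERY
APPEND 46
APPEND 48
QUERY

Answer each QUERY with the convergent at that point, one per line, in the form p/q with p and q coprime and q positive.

APPEND 32: p_0 = 32·1 + 0 = 32, q_0 = 32·0 + 1 = 1 → 32/1
APPEND 8: p_1 = 8·32 + 1 = 257, q_1 = 8·1 + 0 = 8 → 257/8
APPEND 18: p_2 = 18·257 + 32 = 4658, q_2 = 18·8 + 1 = 145 → 4658/145
APPEND 20: p_3 = 20·4658 + 257 = 93417, q_3 = 20·145 + 8 = 2908 → 93417/2908
APPEND 13: p_4 = 13·93417 + 4658 = 1219079, q_4 = 13·2908 + 145 = 37949 → 1219079/37949
APPEND 46: p_5 = 46·1219079 + 93417 = 56171051, q_5 = 46·37949 + 2908 = 1748562 → 56171051/1748562
APPEND 48: p_6 = 48·56171051 + 1219079 = 2697429527, q_6 = 48·1748562 + 37949 = 83968925 → 2697429527/83968925

32/1
257/8
4658/145
93417/2908
1219079/37949
2697429527/83968925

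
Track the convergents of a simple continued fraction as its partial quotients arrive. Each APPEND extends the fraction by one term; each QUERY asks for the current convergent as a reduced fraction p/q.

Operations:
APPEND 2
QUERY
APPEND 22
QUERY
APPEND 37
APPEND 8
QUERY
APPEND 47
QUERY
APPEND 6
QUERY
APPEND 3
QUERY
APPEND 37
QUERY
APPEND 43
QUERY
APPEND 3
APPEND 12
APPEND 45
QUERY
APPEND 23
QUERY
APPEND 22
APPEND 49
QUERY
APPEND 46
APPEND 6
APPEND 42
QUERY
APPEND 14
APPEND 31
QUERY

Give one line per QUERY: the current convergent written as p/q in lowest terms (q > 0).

2/1
45/22
13381/6542
630574/308289
3796825/1856276
12021049/5877117
448575638/219309605
19300773483/9436190132
32436369589802/15858211636481
746756012091973/365090638389207
807339119157139165/394709851192141922
9433885562120195588824/4612247168545036004815
4110675902297253659204983/2009718388709797237799249

APPEND 2: p_0 = 2·1 + 0 = 2, q_0 = 2·0 + 1 = 1 → 2/1
APPEND 22: p_1 = 22·2 + 1 = 45, q_1 = 22·1 + 0 = 22 → 45/22
APPEND 37: p_2 = 37·45 + 2 = 1667, q_2 = 37·22 + 1 = 815 → 1667/815
APPEND 8: p_3 = 8·1667 + 45 = 13381, q_3 = 8·815 + 22 = 6542 → 13381/6542
APPEND 47: p_4 = 47·13381 + 1667 = 630574, q_4 = 47·6542 + 815 = 308289 → 630574/308289
APPEND 6: p_5 = 6·630574 + 13381 = 3796825, q_5 = 6·308289 + 6542 = 1856276 → 3796825/1856276
APPEND 3: p_6 = 3·3796825 + 630574 = 12021049, q_6 = 3·1856276 + 308289 = 5877117 → 12021049/5877117
APPEND 37: p_7 = 37·12021049 + 3796825 = 448575638, q_7 = 37·5877117 + 1856276 = 219309605 → 448575638/219309605
APPEND 43: p_8 = 43·448575638 + 12021049 = 19300773483, q_8 = 43·219309605 + 5877117 = 9436190132 → 19300773483/9436190132
APPEND 3: p_9 = 3·19300773483 + 448575638 = 58350896087, q_9 = 3·9436190132 + 219309605 = 28527880001 → 58350896087/28527880001
APPEND 12: p_10 = 12·58350896087 + 19300773483 = 719511526527, q_10 = 12·28527880001 + 9436190132 = 351770750144 → 719511526527/351770750144
APPEND 45: p_11 = 45·719511526527 + 58350896087 = 32436369589802, q_11 = 45·351770750144 + 28527880001 = 15858211636481 → 32436369589802/15858211636481
APPEND 23: p_12 = 23·32436369589802 + 719511526527 = 746756012091973, q_12 = 23·15858211636481 + 351770750144 = 365090638389207 → 746756012091973/365090638389207
APPEND 22: p_13 = 22·746756012091973 + 32436369589802 = 16461068635613208, q_13 = 22·365090638389207 + 15858211636481 = 8047852256199035 → 16461068635613208/8047852256199035
APPEND 49: p_14 = 49·16461068635613208 + 746756012091973 = 807339119157139165, q_14 = 49·8047852256199035 + 365090638389207 = 394709851192141922 → 807339119157139165/394709851192141922
APPEND 46: p_15 = 46·807339119157139165 + 16461068635613208 = 37154060549864014798, q_15 = 46·394709851192141922 + 8047852256199035 = 18164701007094727447 → 37154060549864014798/18164701007094727447
APPEND 6: p_16 = 6·37154060549864014798 + 807339119157139165 = 223731702418341227953, q_16 = 6·18164701007094727447 + 394709851192141922 = 109382915893760506604 → 223731702418341227953/109382915893760506604
APPEND 42: p_17 = 42·223731702418341227953 + 37154060549864014798 = 9433885562120195588824, q_17 = 42·109382915893760506604 + 18164701007094727447 = 4612247168545036004815 → 9433885562120195588824/4612247168545036004815
APPEND 14: p_18 = 14·9433885562120195588824 + 223731702418341227953 = 132298129572101079471489, q_18 = 14·4612247168545036004815 + 109382915893760506604 = 64680843275524264574014 → 132298129572101079471489/64680843275524264574014
APPEND 31: p_19 = 31·132298129572101079471489 + 9433885562120195588824 = 4110675902297253659204983, q_19 = 31·64680843275524264574014 + 4612247168545036004815 = 2009718388709797237799249 → 4110675902297253659204983/2009718388709797237799249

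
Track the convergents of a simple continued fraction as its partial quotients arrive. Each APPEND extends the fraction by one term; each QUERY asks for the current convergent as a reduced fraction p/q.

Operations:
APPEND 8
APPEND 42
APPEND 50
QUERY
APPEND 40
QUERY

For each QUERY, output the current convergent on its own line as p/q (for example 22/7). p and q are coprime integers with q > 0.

16858/2101
674657/84082

APPEND 8: p_0 = 8·1 + 0 = 8, q_0 = 8·0 + 1 = 1 → 8/1
APPEND 42: p_1 = 42·8 + 1 = 337, q_1 = 42·1 + 0 = 42 → 337/42
APPEND 50: p_2 = 50·337 + 8 = 16858, q_2 = 50·42 + 1 = 2101 → 16858/2101
APPEND 40: p_3 = 40·16858 + 337 = 674657, q_3 = 40·2101 + 42 = 84082 → 674657/84082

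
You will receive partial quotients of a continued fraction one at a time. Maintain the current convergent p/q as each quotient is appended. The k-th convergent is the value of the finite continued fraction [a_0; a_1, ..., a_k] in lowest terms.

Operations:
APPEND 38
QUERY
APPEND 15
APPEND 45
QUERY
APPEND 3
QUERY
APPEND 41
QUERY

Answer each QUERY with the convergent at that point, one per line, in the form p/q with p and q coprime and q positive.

APPEND 38: p_0 = 38·1 + 0 = 38, q_0 = 38·0 + 1 = 1 → 38/1
APPEND 15: p_1 = 15·38 + 1 = 571, q_1 = 15·1 + 0 = 15 → 571/15
APPEND 45: p_2 = 45·571 + 38 = 25733, q_2 = 45·15 + 1 = 676 → 25733/676
APPEND 3: p_3 = 3·25733 + 571 = 77770, q_3 = 3·676 + 15 = 2043 → 77770/2043
APPEND 41: p_4 = 41·77770 + 25733 = 3214303, q_4 = 41·2043 + 676 = 84439 → 3214303/84439

38/1
25733/676
77770/2043
3214303/84439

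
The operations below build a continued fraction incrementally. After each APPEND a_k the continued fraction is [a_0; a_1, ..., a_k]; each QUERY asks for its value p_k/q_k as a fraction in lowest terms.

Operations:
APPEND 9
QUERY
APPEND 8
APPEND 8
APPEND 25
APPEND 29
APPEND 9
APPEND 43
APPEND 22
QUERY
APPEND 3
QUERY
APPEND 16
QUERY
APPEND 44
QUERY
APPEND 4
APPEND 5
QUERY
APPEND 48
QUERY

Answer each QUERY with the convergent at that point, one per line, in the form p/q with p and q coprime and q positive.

9/1
3710974481/406767441
11301426437/1238772278
184533797473/20227123889
8130788515249/891232223394
171669227807594/18817012310719
8272830622622981/906801746931977

APPEND 9: p_0 = 9·1 + 0 = 9, q_0 = 9·0 + 1 = 1 → 9/1
APPEND 8: p_1 = 8·9 + 1 = 73, q_1 = 8·1 + 0 = 8 → 73/8
APPEND 8: p_2 = 8·73 + 9 = 593, q_2 = 8·8 + 1 = 65 → 593/65
APPEND 25: p_3 = 25·593 + 73 = 14898, q_3 = 25·65 + 8 = 1633 → 14898/1633
APPEND 29: p_4 = 29·14898 + 593 = 432635, q_4 = 29·1633 + 65 = 47422 → 432635/47422
APPEND 9: p_5 = 9·432635 + 14898 = 3908613, q_5 = 9·47422 + 1633 = 428431 → 3908613/428431
APPEND 43: p_6 = 43·3908613 + 432635 = 168502994, q_6 = 43·428431 + 47422 = 18469955 → 168502994/18469955
APPEND 22: p_7 = 22·168502994 + 3908613 = 3710974481, q_7 = 22·18469955 + 428431 = 406767441 → 3710974481/406767441
APPEND 3: p_8 = 3·3710974481 + 168502994 = 11301426437, q_8 = 3·406767441 + 18469955 = 1238772278 → 11301426437/1238772278
APPEND 16: p_9 = 16·11301426437 + 3710974481 = 184533797473, q_9 = 16·1238772278 + 406767441 = 20227123889 → 184533797473/20227123889
APPEND 44: p_10 = 44·184533797473 + 11301426437 = 8130788515249, q_10 = 44·20227123889 + 1238772278 = 891232223394 → 8130788515249/891232223394
APPEND 4: p_11 = 4·8130788515249 + 184533797473 = 32707687858469, q_11 = 4·891232223394 + 20227123889 = 3585156017465 → 32707687858469/3585156017465
APPEND 5: p_12 = 5·32707687858469 + 8130788515249 = 171669227807594, q_12 = 5·3585156017465 + 891232223394 = 18817012310719 → 171669227807594/18817012310719
APPEND 48: p_13 = 48·171669227807594 + 32707687858469 = 8272830622622981, q_13 = 48·18817012310719 + 3585156017465 = 906801746931977 → 8272830622622981/906801746931977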